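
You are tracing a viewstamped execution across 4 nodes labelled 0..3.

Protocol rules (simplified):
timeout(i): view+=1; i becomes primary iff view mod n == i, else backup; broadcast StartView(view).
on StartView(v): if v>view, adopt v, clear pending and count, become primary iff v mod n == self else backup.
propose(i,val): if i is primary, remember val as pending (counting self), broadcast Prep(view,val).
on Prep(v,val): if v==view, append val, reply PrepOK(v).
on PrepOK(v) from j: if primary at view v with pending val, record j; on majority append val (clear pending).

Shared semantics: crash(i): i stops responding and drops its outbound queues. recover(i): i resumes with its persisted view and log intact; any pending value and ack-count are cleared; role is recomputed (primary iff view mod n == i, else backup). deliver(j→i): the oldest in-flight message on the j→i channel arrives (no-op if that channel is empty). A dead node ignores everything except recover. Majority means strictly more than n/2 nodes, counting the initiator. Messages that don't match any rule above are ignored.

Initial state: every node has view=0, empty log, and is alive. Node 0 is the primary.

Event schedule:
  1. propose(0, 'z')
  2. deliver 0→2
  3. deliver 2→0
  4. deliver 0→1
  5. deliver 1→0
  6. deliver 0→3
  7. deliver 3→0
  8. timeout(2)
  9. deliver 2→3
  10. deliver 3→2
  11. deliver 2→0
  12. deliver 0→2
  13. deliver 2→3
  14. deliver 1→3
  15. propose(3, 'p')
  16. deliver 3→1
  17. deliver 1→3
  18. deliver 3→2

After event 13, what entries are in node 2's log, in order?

z

[1] propose(0,'z') → ∅
[2] deliver 0→2 → N2(back v0 [z])
[3] deliver 2→0 → ∅
[4] deliver 0→1 → N1(back v0 [z])
[5] deliver 1→0 → N0(prim v0 [z])
[6] deliver 0→3 → N3(back v0 [z])
[7] deliver 3→0 → ∅
[8] timeout(2) → N2(back v1 [z])
[9] deliver 2→3 → N3(back v1 [z])
[10] deliver 3→2 → ∅
[11] deliver 2→0 → N0(back v1 [z])
[12] deliver 0→2 → ∅
[13] deliver 2→3 → ∅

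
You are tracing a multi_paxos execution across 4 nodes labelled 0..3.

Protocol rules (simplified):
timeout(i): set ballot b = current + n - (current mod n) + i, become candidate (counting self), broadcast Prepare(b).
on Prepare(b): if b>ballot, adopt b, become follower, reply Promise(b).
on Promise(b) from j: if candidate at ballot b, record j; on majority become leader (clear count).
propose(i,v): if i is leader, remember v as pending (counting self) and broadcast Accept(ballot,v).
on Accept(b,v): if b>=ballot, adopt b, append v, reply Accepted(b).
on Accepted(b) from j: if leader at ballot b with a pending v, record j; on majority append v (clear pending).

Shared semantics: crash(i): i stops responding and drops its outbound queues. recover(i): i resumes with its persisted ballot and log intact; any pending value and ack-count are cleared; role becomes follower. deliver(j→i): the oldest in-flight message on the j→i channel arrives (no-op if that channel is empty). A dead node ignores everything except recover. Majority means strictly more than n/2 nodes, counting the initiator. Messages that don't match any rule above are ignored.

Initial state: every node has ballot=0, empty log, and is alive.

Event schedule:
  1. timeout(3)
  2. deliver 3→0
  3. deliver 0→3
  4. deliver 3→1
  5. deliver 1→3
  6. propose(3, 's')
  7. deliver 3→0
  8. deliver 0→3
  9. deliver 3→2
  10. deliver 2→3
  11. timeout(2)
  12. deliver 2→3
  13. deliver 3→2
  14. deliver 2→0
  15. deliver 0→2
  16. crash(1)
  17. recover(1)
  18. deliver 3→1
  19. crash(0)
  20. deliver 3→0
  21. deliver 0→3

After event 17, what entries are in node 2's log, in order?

after 1 — timeout(3): n3:cand/b7/[-]
after 2 — deliver 3→0: n0:foll/b7/[-]
after 3 — deliver 0→3: ·
after 4 — deliver 3→1: n1:foll/b7/[-]
after 5 — deliver 1→3: n3:lead/b7/[-]
after 6 — propose(3,'s'): ·
after 7 — deliver 3→0: n0:foll/b7/[s]
after 8 — deliver 0→3: ·
after 9 — deliver 3→2: n2:foll/b7/[-]
after 10 — deliver 2→3: ·
after 11 — timeout(2): n2:cand/b10/[-]
after 12 — deliver 2→3: n3:foll/b10/[-]
after 13 — deliver 3→2: ·
after 14 — deliver 2→0: n0:foll/b10/[s]
after 15 — deliver 0→2: ·
after 16 — crash(1): n1:✗foll/b7/[-]
after 17 — recover(1): n1:foll/b7/[-]

empty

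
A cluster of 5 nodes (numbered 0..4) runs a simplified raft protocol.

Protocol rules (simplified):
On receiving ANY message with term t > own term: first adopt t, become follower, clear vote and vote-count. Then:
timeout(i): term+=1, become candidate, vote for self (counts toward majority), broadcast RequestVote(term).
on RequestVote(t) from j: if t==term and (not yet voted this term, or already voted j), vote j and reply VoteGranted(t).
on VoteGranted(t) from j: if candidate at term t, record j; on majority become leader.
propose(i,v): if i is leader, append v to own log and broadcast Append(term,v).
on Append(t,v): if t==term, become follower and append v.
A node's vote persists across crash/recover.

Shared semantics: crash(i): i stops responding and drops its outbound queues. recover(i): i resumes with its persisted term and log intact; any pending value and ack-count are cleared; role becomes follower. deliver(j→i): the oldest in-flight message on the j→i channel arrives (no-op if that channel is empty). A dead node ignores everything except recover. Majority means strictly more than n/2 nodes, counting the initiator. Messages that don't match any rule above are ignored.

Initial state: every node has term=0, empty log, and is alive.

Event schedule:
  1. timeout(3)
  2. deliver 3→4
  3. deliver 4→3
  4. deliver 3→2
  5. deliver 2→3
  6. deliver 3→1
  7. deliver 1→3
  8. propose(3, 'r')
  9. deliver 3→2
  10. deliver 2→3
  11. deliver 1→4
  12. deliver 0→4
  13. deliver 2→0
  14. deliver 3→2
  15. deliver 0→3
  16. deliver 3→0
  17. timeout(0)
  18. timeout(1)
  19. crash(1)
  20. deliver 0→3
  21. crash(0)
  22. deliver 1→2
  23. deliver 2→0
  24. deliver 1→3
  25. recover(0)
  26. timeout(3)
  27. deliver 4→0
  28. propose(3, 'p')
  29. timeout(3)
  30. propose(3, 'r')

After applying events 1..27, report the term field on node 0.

1. timeout(3):  <3:cand t1 ->
2. deliver 3→4:  <4:foll t1 ->
3. deliver 4→3:  nop
4. deliver 3→2:  <2:foll t1 ->
5. deliver 2→3:  <3:lead t1 ->
6. deliver 3→1:  <1:foll t1 ->
7. deliver 1→3:  nop
8. propose(3,'r'):  <3:lead t1 r>
9. deliver 3→2:  <2:foll t1 r>
10. deliver 2→3:  nop
11. deliver 1→4:  nop
12. deliver 0→4:  nop
13. deliver 2→0:  nop
14. deliver 3→2:  nop
15. deliver 0→3:  nop
16. deliver 3→0:  <0:foll t1 ->
17. timeout(0):  <0:cand t2 ->
18. timeout(1):  <1:cand t2 ->
19. crash(1):  <1:✗cand t2 ->
20. deliver 0→3:  nop
21. crash(0):  <0:✗cand t2 ->
22. deliver 1→2:  nop
23. deliver 2→0:  nop
24. deliver 1→3:  nop
25. recover(0):  <0:foll t2 ->
26. timeout(3):  <3:cand t2 r>
27. deliver 4→0:  nop

2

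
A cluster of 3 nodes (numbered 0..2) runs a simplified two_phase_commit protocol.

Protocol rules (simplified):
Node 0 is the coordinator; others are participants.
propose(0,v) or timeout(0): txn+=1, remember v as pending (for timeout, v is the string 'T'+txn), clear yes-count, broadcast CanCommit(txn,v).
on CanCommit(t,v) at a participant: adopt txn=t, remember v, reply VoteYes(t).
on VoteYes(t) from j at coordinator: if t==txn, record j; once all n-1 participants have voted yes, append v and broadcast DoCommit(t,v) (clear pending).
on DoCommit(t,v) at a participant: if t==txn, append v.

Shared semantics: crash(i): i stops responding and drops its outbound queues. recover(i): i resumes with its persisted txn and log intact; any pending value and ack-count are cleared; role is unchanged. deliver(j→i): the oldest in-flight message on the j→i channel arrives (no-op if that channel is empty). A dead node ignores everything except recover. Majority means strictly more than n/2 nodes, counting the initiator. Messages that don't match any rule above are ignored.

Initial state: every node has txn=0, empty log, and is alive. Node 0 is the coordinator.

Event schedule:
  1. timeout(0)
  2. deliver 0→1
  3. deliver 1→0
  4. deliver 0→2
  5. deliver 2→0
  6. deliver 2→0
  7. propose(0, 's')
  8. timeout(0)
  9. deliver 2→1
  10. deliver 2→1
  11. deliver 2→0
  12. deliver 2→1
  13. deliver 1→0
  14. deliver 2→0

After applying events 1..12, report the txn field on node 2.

1

after 1 — timeout(0): n0:coor/t1/[-]
after 2 — deliver 0→1: n1:part/t1/[-]
after 3 — deliver 1→0: ·
after 4 — deliver 0→2: n2:part/t1/[-]
after 5 — deliver 2→0: n0:coor/t1/[T1]
after 6 — deliver 2→0: ·
after 7 — propose(0,'s'): n0:coor/t2/[T1]
after 8 — timeout(0): n0:coor/t3/[T1]
after 9 — deliver 2→1: ·
after 10 — deliver 2→1: ·
after 11 — deliver 2→0: ·
after 12 — deliver 2→1: ·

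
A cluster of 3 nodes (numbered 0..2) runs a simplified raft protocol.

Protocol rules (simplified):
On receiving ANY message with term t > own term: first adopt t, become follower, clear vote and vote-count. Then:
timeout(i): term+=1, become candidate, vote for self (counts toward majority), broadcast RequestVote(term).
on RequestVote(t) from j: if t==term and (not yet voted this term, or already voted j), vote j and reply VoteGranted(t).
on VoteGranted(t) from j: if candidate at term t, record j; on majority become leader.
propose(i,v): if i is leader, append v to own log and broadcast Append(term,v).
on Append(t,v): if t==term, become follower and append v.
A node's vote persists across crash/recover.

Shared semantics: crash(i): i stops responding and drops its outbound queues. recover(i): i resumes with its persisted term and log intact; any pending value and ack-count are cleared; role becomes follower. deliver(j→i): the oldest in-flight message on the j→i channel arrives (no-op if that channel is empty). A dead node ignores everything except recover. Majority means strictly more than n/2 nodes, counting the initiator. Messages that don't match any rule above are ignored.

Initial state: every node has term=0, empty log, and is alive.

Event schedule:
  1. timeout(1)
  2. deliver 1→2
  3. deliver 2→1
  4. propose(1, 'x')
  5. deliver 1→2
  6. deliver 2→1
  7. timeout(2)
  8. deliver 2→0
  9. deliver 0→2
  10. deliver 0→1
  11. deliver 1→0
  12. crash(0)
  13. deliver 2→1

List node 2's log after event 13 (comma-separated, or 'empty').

x

step 1 timeout(1): 1={cand,t=1,log=-}
step 2 deliver 1→2: 2={foll,t=1,log=-}
step 3 deliver 2→1: 1={lead,t=1,log=-}
step 4 propose(1,'x'): 1={lead,t=1,log=x}
step 5 deliver 1→2: 2={foll,t=1,log=x}
step 6 deliver 2→1: —
step 7 timeout(2): 2={cand,t=2,log=x}
step 8 deliver 2→0: 0={foll,t=2,log=-}
step 9 deliver 0→2: 2={lead,t=2,log=x}
step 10 deliver 0→1: —
step 11 deliver 1→0: —
step 12 crash(0): 0={✗foll,t=2,log=-}
step 13 deliver 2→1: 1={foll,t=2,log=x}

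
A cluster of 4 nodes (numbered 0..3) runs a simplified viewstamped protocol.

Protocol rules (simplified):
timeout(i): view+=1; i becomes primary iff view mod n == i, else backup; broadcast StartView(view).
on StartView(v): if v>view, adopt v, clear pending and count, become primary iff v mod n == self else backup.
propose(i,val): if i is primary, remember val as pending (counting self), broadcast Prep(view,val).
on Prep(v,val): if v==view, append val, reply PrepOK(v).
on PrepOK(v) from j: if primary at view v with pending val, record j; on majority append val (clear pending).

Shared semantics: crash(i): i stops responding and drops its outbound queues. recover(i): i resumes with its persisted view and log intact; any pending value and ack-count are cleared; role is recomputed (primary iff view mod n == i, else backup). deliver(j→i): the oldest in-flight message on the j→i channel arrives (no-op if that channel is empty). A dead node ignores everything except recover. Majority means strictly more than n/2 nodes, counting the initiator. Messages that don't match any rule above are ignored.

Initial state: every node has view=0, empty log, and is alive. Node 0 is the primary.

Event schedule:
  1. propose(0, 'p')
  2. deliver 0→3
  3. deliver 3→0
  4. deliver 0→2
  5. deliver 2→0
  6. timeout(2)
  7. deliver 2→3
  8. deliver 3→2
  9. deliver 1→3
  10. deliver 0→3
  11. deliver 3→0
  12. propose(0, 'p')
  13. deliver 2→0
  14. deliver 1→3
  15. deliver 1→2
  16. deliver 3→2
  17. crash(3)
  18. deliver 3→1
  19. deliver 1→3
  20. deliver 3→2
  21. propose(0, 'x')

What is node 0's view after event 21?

1

[1] propose(0,'p') → ∅
[2] deliver 0→3 → N3(back v0 [p])
[3] deliver 3→0 → ∅
[4] deliver 0→2 → N2(back v0 [p])
[5] deliver 2→0 → N0(prim v0 [p])
[6] timeout(2) → N2(back v1 [p])
[7] deliver 2→3 → N3(back v1 [p])
[8] deliver 3→2 → ∅
[9] deliver 1→3 → ∅
[10] deliver 0→3 → ∅
[11] deliver 3→0 → ∅
[12] propose(0,'p') → ∅
[13] deliver 2→0 → N0(back v1 [p])
[14] deliver 1→3 → ∅
[15] deliver 1→2 → ∅
[16] deliver 3→2 → ∅
[17] crash(3) → N3(✗back v1 [p])
[18] deliver 3→1 → ∅
[19] deliver 1→3 → ∅
[20] deliver 3→2 → ∅
[21] propose(0,'x') → ∅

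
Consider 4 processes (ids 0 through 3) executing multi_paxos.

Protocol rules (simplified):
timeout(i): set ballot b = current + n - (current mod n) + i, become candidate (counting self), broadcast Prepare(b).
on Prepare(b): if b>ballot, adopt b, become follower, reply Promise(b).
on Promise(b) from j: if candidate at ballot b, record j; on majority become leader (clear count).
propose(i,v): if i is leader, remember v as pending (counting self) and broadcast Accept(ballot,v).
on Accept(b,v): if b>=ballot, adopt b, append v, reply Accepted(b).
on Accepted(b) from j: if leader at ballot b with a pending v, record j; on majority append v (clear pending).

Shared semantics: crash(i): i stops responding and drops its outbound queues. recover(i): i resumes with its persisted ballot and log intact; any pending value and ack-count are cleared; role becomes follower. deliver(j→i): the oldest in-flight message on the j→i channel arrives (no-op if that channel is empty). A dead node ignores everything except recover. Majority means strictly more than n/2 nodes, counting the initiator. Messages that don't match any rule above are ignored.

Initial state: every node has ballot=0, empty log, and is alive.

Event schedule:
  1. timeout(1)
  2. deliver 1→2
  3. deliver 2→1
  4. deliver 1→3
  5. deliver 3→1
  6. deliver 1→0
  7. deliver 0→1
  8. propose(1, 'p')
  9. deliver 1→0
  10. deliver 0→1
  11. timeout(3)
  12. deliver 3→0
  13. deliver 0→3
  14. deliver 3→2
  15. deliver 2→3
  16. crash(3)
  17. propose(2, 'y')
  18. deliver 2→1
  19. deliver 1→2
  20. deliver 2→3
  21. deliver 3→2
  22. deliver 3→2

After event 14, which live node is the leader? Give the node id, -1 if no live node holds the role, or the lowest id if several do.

after 1 — timeout(1): n1:cand/b5/[-]
after 2 — deliver 1→2: n2:foll/b5/[-]
after 3 — deliver 2→1: ·
after 4 — deliver 1→3: n3:foll/b5/[-]
after 5 — deliver 3→1: n1:lead/b5/[-]
after 6 — deliver 1→0: n0:foll/b5/[-]
after 7 — deliver 0→1: ·
after 8 — propose(1,'p'): ·
after 9 — deliver 1→0: n0:foll/b5/[p]
after 10 — deliver 0→1: ·
after 11 — timeout(3): n3:cand/b11/[-]
after 12 — deliver 3→0: n0:foll/b11/[p]
after 13 — deliver 0→3: ·
after 14 — deliver 3→2: n2:foll/b11/[-]

1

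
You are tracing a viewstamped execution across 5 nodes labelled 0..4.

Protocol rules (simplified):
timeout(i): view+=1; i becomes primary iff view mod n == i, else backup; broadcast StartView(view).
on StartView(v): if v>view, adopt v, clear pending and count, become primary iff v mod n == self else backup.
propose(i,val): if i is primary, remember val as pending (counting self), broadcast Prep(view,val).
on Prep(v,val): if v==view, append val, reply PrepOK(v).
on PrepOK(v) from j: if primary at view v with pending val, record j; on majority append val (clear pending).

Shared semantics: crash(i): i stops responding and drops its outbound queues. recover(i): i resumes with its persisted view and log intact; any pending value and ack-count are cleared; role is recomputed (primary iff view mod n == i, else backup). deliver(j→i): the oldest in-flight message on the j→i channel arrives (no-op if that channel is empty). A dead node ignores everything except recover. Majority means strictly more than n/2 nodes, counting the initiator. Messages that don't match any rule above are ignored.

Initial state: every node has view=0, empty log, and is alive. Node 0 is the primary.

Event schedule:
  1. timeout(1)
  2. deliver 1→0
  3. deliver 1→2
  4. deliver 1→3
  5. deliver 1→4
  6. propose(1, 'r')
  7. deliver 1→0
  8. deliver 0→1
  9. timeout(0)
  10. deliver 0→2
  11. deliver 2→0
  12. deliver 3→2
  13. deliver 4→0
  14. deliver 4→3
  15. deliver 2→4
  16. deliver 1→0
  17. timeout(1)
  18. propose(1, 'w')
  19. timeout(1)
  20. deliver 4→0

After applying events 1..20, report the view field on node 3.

1

e1 timeout(1): 1[prim,v=1,-]
e2 deliver 1→0: 0[back,v=1,-]
e3 deliver 1→2: 2[back,v=1,-]
e4 deliver 1→3: 3[back,v=1,-]
e5 deliver 1→4: 4[back,v=1,-]
e6 propose(1,'r'): ·
e7 deliver 1→0: 0[back,v=1,r]
e8 deliver 0→1: ·
e9 timeout(0): 0[back,v=2,r]
e10 deliver 0→2: 2[prim,v=2,-]
e11 deliver 2→0: ·
e12 deliver 3→2: ·
e13 deliver 4→0: ·
e14 deliver 4→3: ·
e15 deliver 2→4: ·
e16 deliver 1→0: ·
e17 timeout(1): 1[back,v=2,-]
e18 propose(1,'w'): ·
e19 timeout(1): 1[back,v=3,-]
e20 deliver 4→0: ·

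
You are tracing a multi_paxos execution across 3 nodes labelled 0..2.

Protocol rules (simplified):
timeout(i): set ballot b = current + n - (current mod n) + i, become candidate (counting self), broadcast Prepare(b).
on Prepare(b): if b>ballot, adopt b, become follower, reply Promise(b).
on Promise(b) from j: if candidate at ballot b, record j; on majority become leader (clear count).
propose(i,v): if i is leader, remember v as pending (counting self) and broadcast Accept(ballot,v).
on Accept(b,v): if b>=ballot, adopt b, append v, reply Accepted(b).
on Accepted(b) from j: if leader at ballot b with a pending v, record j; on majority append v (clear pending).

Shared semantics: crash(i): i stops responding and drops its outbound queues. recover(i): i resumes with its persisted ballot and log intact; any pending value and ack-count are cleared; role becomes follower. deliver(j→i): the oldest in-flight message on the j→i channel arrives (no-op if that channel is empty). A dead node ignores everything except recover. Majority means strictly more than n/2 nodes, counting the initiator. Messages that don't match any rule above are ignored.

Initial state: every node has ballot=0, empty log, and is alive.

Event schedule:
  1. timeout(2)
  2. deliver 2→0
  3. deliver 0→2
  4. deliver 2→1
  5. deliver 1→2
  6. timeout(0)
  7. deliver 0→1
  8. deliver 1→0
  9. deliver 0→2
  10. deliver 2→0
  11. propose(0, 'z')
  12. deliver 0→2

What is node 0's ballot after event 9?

1. timeout(2):  <2:cand b5 ->
2. deliver 2→0:  <0:foll b5 ->
3. deliver 0→2:  <2:lead b5 ->
4. deliver 2→1:  <1:foll b5 ->
5. deliver 1→2:  nop
6. timeout(0):  <0:cand b6 ->
7. deliver 0→1:  <1:foll b6 ->
8. deliver 1→0:  <0:lead b6 ->
9. deliver 0→2:  <2:foll b6 ->

6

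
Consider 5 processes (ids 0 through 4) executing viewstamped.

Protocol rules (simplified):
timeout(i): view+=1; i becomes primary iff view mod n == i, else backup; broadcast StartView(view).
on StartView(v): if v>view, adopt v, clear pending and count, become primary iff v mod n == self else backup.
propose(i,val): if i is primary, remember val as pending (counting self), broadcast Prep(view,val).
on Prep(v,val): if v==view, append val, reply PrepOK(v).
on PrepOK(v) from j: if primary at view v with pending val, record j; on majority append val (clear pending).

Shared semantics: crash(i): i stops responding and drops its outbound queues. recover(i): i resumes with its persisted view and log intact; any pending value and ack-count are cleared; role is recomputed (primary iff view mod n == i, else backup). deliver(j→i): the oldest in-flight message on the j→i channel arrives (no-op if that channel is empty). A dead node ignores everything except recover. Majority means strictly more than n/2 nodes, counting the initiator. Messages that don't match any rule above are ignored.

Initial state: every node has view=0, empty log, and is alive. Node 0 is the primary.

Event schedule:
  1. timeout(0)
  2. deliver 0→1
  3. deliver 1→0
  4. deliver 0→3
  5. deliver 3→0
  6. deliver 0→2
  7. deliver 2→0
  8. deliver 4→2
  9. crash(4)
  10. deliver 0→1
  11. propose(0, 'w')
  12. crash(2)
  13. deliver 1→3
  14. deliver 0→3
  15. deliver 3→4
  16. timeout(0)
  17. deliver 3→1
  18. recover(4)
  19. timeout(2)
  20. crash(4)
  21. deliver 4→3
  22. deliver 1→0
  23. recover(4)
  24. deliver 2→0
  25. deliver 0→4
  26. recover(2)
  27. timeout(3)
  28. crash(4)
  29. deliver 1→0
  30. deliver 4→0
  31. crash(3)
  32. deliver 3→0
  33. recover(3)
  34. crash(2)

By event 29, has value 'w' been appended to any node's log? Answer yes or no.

no

e1 timeout(0): 0[back,v=1,-]
e2 deliver 0→1: 1[prim,v=1,-]
e3 deliver 1→0: ·
e4 deliver 0→3: 3[back,v=1,-]
e5 deliver 3→0: ·
e6 deliver 0→2: 2[back,v=1,-]
e7 deliver 2→0: ·
e8 deliver 4→2: ·
e9 crash(4): 4[✗back,v=0,-]
e10 deliver 0→1: ·
e11 propose(0,'w'): ·
e12 crash(2): 2[✗back,v=1,-]
e13 deliver 1→3: ·
e14 deliver 0→3: ·
e15 deliver 3→4: ·
e16 timeout(0): 0[back,v=2,-]
e17 deliver 3→1: ·
e18 recover(4): 4[back,v=0,-]
e19 timeout(2): ·
e20 crash(4): 4[✗back,v=0,-]
e21 deliver 4→3: ·
e22 deliver 1→0: ·
e23 recover(4): 4[back,v=0,-]
e24 deliver 2→0: ·
e25 deliver 0→4: 4[back,v=1,-]
e26 recover(2): 2[back,v=1,-]
e27 timeout(3): 3[back,v=2,-]
e28 crash(4): 4[✗back,v=1,-]
e29 deliver 1→0: ·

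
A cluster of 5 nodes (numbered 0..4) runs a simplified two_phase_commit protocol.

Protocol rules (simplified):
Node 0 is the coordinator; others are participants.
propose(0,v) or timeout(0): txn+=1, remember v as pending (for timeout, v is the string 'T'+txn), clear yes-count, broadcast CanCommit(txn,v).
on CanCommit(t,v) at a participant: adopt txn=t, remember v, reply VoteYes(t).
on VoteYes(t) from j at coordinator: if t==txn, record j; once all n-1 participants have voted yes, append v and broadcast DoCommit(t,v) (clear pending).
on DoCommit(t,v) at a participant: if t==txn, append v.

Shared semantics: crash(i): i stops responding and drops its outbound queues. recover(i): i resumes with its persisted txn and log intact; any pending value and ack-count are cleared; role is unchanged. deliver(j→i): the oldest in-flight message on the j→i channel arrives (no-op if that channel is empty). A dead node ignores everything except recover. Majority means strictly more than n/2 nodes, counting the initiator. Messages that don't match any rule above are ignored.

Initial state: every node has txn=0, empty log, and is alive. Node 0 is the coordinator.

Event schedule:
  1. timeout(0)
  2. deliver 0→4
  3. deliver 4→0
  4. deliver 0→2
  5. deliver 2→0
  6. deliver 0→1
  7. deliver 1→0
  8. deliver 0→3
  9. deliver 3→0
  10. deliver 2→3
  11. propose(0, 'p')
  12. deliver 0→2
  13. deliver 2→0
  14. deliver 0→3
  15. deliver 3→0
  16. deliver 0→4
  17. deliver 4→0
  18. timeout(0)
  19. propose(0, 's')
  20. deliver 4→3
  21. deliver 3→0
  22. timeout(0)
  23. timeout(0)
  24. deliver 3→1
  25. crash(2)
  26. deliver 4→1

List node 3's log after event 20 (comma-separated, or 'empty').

T1

1. timeout(0):  <0:coor t1 ->
2. deliver 0→4:  <4:part t1 ->
3. deliver 4→0:  nop
4. deliver 0→2:  <2:part t1 ->
5. deliver 2→0:  nop
6. deliver 0→1:  <1:part t1 ->
7. deliver 1→0:  nop
8. deliver 0→3:  <3:part t1 ->
9. deliver 3→0:  <0:coor t1 T1>
10. deliver 2→3:  nop
11. propose(0,'p'):  <0:coor t2 T1>
12. deliver 0→2:  <2:part t1 T1>
13. deliver 2→0:  nop
14. deliver 0→3:  <3:part t1 T1>
15. deliver 3→0:  nop
16. deliver 0→4:  <4:part t1 T1>
17. deliver 4→0:  nop
18. timeout(0):  <0:coor t3 T1>
19. propose(0,'s'):  <0:coor t4 T1>
20. deliver 4→3:  nop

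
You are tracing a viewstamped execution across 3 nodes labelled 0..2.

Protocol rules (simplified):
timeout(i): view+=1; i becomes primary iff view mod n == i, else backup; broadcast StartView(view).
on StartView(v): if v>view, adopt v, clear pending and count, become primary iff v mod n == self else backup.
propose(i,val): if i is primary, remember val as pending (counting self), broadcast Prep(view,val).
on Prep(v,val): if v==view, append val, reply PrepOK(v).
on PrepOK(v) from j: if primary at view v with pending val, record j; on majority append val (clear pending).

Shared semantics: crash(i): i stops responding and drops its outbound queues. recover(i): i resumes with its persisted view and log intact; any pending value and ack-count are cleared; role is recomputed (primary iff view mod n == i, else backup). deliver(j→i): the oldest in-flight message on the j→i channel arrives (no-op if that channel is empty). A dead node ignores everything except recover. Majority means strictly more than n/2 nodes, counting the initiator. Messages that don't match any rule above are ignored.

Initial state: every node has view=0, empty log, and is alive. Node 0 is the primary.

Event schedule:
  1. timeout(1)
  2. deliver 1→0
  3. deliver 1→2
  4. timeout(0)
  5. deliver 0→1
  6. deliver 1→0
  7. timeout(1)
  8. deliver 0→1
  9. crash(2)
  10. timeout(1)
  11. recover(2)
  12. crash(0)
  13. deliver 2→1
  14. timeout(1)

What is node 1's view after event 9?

e1 timeout(1): 1[prim,v=1,-]
e2 deliver 1→0: 0[back,v=1,-]
e3 deliver 1→2: 2[back,v=1,-]
e4 timeout(0): 0[back,v=2,-]
e5 deliver 0→1: 1[back,v=2,-]
e6 deliver 1→0: ·
e7 timeout(1): 1[back,v=3,-]
e8 deliver 0→1: ·
e9 crash(2): 2[✗back,v=1,-]

3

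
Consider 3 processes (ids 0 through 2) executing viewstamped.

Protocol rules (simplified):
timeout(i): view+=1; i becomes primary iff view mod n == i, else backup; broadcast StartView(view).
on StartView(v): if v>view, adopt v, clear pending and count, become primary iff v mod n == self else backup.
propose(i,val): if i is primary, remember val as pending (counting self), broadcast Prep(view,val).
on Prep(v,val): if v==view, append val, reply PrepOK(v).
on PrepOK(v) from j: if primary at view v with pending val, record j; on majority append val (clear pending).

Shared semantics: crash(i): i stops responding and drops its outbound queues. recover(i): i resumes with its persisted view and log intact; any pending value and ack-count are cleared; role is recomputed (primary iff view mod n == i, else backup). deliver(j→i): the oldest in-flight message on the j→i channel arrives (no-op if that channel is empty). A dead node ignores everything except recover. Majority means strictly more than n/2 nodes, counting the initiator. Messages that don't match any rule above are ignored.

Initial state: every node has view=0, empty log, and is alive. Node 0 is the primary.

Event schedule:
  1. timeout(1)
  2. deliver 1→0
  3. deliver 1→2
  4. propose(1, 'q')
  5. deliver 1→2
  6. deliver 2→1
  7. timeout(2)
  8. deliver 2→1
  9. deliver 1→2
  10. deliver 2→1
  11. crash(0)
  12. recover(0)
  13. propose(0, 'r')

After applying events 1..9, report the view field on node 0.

after 1 — timeout(1): n1:prim/v1/[-]
after 2 — deliver 1→0: n0:back/v1/[-]
after 3 — deliver 1→2: n2:back/v1/[-]
after 4 — propose(1,'q'): ·
after 5 — deliver 1→2: n2:back/v1/[q]
after 6 — deliver 2→1: n1:prim/v1/[q]
after 7 — timeout(2): n2:prim/v2/[q]
after 8 — deliver 2→1: n1:back/v2/[q]
after 9 — deliver 1→2: ·

1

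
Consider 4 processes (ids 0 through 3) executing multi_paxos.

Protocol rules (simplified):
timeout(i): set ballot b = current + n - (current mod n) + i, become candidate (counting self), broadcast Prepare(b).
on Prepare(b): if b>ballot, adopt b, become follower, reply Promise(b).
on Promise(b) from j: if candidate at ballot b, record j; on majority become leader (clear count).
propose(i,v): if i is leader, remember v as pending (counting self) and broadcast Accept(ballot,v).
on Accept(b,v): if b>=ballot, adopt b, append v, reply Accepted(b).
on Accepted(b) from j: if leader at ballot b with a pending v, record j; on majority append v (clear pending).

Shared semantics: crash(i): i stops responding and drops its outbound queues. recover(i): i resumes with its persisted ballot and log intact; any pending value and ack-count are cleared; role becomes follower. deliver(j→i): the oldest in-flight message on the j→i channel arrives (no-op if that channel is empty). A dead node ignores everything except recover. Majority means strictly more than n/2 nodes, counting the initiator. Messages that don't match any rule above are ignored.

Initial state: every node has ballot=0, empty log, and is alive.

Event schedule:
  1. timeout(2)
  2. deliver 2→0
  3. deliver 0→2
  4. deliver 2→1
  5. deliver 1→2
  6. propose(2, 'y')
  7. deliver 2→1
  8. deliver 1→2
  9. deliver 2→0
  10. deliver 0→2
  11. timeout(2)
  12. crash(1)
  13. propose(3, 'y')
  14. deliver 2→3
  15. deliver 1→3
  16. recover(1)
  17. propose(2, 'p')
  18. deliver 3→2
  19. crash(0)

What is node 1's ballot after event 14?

after 1 — timeout(2): n2:cand/b6/[-]
after 2 — deliver 2→0: n0:foll/b6/[-]
after 3 — deliver 0→2: ·
after 4 — deliver 2→1: n1:foll/b6/[-]
after 5 — deliver 1→2: n2:lead/b6/[-]
after 6 — propose(2,'y'): ·
after 7 — deliver 2→1: n1:foll/b6/[y]
after 8 — deliver 1→2: ·
after 9 — deliver 2→0: n0:foll/b6/[y]
after 10 — deliver 0→2: n2:lead/b6/[y]
after 11 — timeout(2): n2:cand/b10/[y]
after 12 — crash(1): n1:✗foll/b6/[y]
after 13 — propose(3,'y'): ·
after 14 — deliver 2→3: n3:foll/b6/[-]

6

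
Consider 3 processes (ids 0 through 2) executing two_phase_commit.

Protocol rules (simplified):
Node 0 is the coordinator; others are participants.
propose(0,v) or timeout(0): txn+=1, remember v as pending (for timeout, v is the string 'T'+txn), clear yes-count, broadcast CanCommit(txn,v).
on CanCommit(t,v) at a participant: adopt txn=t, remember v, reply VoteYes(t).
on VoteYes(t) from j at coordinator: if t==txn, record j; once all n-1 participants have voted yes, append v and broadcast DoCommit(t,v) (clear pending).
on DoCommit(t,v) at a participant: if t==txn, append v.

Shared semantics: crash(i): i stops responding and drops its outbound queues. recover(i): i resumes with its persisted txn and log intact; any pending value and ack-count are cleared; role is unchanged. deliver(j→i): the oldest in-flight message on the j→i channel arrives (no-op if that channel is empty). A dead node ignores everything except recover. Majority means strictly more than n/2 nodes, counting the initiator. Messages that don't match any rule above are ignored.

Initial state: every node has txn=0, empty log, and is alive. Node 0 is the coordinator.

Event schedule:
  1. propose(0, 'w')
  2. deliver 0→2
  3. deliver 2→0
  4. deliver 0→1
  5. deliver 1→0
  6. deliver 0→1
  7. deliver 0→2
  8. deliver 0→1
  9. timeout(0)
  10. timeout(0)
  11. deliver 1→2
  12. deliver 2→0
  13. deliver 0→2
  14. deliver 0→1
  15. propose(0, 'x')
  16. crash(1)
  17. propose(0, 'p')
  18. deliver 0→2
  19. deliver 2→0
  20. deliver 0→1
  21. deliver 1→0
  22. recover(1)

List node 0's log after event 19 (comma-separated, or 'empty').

after 1 — propose(0,'w'): n0:coor/t1/[-]
after 2 — deliver 0→2: n2:part/t1/[-]
after 3 — deliver 2→0: ·
after 4 — deliver 0→1: n1:part/t1/[-]
after 5 — deliver 1→0: n0:coor/t1/[w]
after 6 — deliver 0→1: n1:part/t1/[w]
after 7 — deliver 0→2: n2:part/t1/[w]
after 8 — deliver 0→1: ·
after 9 — timeout(0): n0:coor/t2/[w]
after 10 — timeout(0): n0:coor/t3/[w]
after 11 — deliver 1→2: ·
after 12 — deliver 2→0: ·
after 13 — deliver 0→2: n2:part/t2/[w]
after 14 — deliver 0→1: n1:part/t2/[w]
after 15 — propose(0,'x'): n0:coor/t4/[w]
after 16 — crash(1): n1:✗part/t2/[w]
after 17 — propose(0,'p'): n0:coor/t5/[w]
after 18 — deliver 0→2: n2:part/t3/[w]
after 19 — deliver 2→0: ·

w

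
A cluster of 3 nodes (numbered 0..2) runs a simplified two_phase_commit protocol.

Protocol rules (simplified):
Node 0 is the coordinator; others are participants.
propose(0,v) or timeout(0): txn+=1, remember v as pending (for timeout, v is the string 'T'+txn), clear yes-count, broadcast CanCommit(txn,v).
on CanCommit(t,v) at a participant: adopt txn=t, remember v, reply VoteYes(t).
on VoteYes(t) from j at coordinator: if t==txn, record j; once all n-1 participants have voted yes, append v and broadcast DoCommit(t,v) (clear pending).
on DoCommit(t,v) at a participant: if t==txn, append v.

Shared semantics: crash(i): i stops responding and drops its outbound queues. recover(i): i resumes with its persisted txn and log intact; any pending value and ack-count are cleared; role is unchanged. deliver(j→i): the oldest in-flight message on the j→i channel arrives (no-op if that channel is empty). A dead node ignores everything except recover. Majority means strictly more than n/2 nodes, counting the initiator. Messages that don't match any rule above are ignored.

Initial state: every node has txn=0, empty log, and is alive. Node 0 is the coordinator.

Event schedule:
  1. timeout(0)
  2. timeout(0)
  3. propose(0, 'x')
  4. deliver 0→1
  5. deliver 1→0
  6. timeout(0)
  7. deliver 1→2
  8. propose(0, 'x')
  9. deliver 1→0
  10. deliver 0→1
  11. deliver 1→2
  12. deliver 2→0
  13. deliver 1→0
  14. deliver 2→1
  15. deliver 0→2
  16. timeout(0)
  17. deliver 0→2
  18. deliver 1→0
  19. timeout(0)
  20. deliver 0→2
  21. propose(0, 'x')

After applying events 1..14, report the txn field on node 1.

2

step 1 timeout(0): 0={coor,t=1,log=-}
step 2 timeout(0): 0={coor,t=2,log=-}
step 3 propose(0,'x'): 0={coor,t=3,log=-}
step 4 deliver 0→1: 1={part,t=1,log=-}
step 5 deliver 1→0: —
step 6 timeout(0): 0={coor,t=4,log=-}
step 7 deliver 1→2: —
step 8 propose(0,'x'): 0={coor,t=5,log=-}
step 9 deliver 1→0: —
step 10 deliver 0→1: 1={part,t=2,log=-}
step 11 deliver 1→2: —
step 12 deliver 2→0: —
step 13 deliver 1→0: —
step 14 deliver 2→1: —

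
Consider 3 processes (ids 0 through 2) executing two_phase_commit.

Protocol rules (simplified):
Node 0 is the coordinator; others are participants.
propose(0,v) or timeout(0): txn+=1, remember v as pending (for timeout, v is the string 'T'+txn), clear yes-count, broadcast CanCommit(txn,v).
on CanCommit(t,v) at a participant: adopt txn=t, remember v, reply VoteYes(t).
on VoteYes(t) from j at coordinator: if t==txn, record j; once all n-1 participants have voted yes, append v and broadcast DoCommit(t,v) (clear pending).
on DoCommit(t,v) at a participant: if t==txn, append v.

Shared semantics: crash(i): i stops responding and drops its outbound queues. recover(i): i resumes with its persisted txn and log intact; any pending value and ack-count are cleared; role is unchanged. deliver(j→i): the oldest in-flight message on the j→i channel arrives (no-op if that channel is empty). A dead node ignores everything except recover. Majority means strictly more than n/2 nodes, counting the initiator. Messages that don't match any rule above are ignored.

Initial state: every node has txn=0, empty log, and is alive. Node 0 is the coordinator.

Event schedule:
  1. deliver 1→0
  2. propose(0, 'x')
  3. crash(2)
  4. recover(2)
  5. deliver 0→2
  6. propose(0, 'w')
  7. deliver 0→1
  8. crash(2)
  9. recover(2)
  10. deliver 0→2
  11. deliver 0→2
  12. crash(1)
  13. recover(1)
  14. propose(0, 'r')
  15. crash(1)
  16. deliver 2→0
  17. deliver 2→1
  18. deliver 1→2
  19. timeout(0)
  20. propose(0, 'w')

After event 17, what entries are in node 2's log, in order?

empty

after 1 — deliver 1→0: ·
after 2 — propose(0,'x'): n0:coor/t1/[-]
after 3 — crash(2): n2:✗part/t0/[-]
after 4 — recover(2): n2:part/t0/[-]
after 5 — deliver 0→2: n2:part/t1/[-]
after 6 — propose(0,'w'): n0:coor/t2/[-]
after 7 — deliver 0→1: n1:part/t1/[-]
after 8 — crash(2): n2:✗part/t1/[-]
after 9 — recover(2): n2:part/t1/[-]
after 10 — deliver 0→2: n2:part/t2/[-]
after 11 — deliver 0→2: ·
after 12 — crash(1): n1:✗part/t1/[-]
after 13 — recover(1): n1:part/t1/[-]
after 14 — propose(0,'r'): n0:coor/t3/[-]
after 15 — crash(1): n1:✗part/t1/[-]
after 16 — deliver 2→0: ·
after 17 — deliver 2→1: ·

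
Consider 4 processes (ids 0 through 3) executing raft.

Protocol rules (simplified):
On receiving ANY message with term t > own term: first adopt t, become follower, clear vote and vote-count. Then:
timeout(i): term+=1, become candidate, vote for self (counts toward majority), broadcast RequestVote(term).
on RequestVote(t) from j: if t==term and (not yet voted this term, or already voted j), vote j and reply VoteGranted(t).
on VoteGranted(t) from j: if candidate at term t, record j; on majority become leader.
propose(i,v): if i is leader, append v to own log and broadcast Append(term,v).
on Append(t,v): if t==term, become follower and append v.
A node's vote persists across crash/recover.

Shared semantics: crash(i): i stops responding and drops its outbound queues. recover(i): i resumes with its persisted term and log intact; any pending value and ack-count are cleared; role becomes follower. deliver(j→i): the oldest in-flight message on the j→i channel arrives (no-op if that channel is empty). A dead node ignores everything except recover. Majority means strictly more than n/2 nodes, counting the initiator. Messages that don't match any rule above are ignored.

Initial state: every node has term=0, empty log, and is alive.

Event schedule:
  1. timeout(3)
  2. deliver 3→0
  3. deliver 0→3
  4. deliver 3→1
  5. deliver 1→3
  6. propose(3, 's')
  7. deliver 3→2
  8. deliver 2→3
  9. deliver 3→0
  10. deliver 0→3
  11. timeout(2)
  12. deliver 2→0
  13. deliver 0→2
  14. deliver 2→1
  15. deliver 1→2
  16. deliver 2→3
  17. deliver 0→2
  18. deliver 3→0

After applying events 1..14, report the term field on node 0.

[1] timeout(3) → N3(cand t1 [-])
[2] deliver 3→0 → N0(foll t1 [-])
[3] deliver 0→3 → ∅
[4] deliver 3→1 → N1(foll t1 [-])
[5] deliver 1→3 → N3(lead t1 [-])
[6] propose(3,'s') → N3(lead t1 [s])
[7] deliver 3→2 → N2(foll t1 [-])
[8] deliver 2→3 → ∅
[9] deliver 3→0 → N0(foll t1 [s])
[10] deliver 0→3 → ∅
[11] timeout(2) → N2(cand t2 [-])
[12] deliver 2→0 → N0(foll t2 [s])
[13] deliver 0→2 → ∅
[14] deliver 2→1 → N1(foll t2 [-])

2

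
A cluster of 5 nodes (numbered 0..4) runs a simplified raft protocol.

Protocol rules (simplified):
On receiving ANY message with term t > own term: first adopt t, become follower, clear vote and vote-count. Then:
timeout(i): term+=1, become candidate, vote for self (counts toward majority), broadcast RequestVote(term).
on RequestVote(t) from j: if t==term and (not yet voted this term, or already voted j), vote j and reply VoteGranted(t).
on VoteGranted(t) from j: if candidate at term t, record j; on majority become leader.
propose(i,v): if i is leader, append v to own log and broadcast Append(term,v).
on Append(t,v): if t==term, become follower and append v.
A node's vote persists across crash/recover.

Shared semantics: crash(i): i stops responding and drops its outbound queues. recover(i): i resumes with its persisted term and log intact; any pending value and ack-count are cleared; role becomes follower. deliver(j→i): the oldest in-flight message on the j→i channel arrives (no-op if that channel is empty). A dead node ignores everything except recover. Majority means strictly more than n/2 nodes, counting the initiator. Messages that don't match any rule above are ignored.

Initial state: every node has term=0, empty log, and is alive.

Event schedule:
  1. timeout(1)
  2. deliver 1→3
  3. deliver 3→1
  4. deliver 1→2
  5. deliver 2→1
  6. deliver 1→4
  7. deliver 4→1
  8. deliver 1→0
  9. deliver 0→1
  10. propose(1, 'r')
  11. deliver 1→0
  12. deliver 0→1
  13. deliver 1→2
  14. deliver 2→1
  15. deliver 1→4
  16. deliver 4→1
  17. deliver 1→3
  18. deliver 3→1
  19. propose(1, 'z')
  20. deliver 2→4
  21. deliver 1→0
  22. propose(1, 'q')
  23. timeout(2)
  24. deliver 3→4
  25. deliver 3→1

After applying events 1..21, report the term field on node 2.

after 1 — timeout(1): n1:cand/t1/[-]
after 2 — deliver 1→3: n3:foll/t1/[-]
after 3 — deliver 3→1: ·
after 4 — deliver 1→2: n2:foll/t1/[-]
after 5 — deliver 2→1: n1:lead/t1/[-]
after 6 — deliver 1→4: n4:foll/t1/[-]
after 7 — deliver 4→1: ·
after 8 — deliver 1→0: n0:foll/t1/[-]
after 9 — deliver 0→1: ·
after 10 — propose(1,'r'): n1:lead/t1/[r]
after 11 — deliver 1→0: n0:foll/t1/[r]
after 12 — deliver 0→1: ·
after 13 — deliver 1→2: n2:foll/t1/[r]
after 14 — deliver 2→1: ·
after 15 — deliver 1→4: n4:foll/t1/[r]
after 16 — deliver 4→1: ·
after 17 — deliver 1→3: n3:foll/t1/[r]
after 18 — deliver 3→1: ·
after 19 — propose(1,'z'): n1:lead/t1/[r,z]
after 20 — deliver 2→4: ·
after 21 — deliver 1→0: n0:foll/t1/[r,z]

1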